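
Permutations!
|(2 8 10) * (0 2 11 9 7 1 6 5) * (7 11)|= |(0 2 8 10 7 1 6 5)(9 11)|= 8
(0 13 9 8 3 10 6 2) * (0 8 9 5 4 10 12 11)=(0 13 5 4 10 6 2 8 3 12 11)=[13, 1, 8, 12, 10, 4, 2, 7, 3, 9, 6, 0, 11, 5]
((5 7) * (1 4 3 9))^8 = (9)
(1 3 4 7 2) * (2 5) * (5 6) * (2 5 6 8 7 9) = (1 3 4 9 2)(7 8) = [0, 3, 1, 4, 9, 5, 6, 8, 7, 2]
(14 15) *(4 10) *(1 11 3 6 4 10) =(1 11 3 6 4)(14 15) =[0, 11, 2, 6, 1, 5, 4, 7, 8, 9, 10, 3, 12, 13, 15, 14]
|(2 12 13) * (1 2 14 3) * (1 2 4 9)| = 15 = |(1 4 9)(2 12 13 14 3)|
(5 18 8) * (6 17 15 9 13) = (5 18 8)(6 17 15 9 13) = [0, 1, 2, 3, 4, 18, 17, 7, 5, 13, 10, 11, 12, 6, 14, 9, 16, 15, 8]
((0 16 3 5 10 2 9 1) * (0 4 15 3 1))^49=(0 9 2 10 5 3 15 4 1 16)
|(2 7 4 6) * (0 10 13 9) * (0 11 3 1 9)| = 12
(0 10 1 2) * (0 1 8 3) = (0 10 8 3)(1 2) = [10, 2, 1, 0, 4, 5, 6, 7, 3, 9, 8]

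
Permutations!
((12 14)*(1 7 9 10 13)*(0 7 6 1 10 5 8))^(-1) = ((0 7 9 5 8)(1 6)(10 13)(12 14))^(-1) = (0 8 5 9 7)(1 6)(10 13)(12 14)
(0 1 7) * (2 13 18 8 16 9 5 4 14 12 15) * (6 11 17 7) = (0 1 6 11 17 7)(2 13 18 8 16 9 5 4 14 12 15) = [1, 6, 13, 3, 14, 4, 11, 0, 16, 5, 10, 17, 15, 18, 12, 2, 9, 7, 8]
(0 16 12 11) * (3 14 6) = (0 16 12 11)(3 14 6) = [16, 1, 2, 14, 4, 5, 3, 7, 8, 9, 10, 0, 11, 13, 6, 15, 12]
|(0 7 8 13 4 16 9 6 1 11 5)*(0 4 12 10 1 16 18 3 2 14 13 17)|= 132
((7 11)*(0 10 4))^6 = (11)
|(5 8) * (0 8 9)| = 4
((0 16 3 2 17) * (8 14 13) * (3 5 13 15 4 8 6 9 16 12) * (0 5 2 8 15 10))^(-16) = (0 3 14)(2 9 13 17 16 6 5)(8 10 12)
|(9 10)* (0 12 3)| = |(0 12 3)(9 10)| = 6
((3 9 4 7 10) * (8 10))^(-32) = ((3 9 4 7 8 10))^(-32) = (3 8 4)(7 9 10)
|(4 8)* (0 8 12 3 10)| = 6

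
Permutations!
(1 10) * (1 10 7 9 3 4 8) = (10)(1 7 9 3 4 8) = [0, 7, 2, 4, 8, 5, 6, 9, 1, 3, 10]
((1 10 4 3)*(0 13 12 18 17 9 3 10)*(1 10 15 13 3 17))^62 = ((0 3 10 4 15 13 12 18 1)(9 17))^62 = (0 1 18 12 13 15 4 10 3)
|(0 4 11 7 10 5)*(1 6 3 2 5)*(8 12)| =10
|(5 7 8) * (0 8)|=|(0 8 5 7)|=4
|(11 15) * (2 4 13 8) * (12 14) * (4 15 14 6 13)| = |(2 15 11 14 12 6 13 8)| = 8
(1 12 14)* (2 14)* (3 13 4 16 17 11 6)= (1 12 2 14)(3 13 4 16 17 11 6)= [0, 12, 14, 13, 16, 5, 3, 7, 8, 9, 10, 6, 2, 4, 1, 15, 17, 11]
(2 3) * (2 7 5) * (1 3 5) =[0, 3, 5, 7, 4, 2, 6, 1] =(1 3 7)(2 5)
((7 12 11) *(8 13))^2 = ((7 12 11)(8 13))^2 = (13)(7 11 12)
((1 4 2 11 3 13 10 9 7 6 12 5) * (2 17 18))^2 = ((1 4 17 18 2 11 3 13 10 9 7 6 12 5))^2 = (1 17 2 3 10 7 12)(4 18 11 13 9 6 5)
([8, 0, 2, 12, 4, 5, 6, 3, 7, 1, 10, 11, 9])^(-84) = (12)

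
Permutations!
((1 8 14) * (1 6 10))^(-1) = ((1 8 14 6 10))^(-1) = (1 10 6 14 8)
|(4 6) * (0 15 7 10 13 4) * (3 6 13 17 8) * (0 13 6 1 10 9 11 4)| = 40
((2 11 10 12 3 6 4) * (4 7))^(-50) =((2 11 10 12 3 6 7 4))^(-50) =(2 7 3 10)(4 6 12 11)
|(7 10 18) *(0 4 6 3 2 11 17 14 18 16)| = |(0 4 6 3 2 11 17 14 18 7 10 16)| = 12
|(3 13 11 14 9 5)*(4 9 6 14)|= |(3 13 11 4 9 5)(6 14)|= 6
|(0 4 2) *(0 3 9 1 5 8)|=|(0 4 2 3 9 1 5 8)|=8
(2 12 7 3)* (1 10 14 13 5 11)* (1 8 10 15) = (1 15)(2 12 7 3)(5 11 8 10 14 13) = [0, 15, 12, 2, 4, 11, 6, 3, 10, 9, 14, 8, 7, 5, 13, 1]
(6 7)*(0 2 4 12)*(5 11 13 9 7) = [2, 1, 4, 3, 12, 11, 5, 6, 8, 7, 10, 13, 0, 9] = (0 2 4 12)(5 11 13 9 7 6)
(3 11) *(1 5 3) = (1 5 3 11) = [0, 5, 2, 11, 4, 3, 6, 7, 8, 9, 10, 1]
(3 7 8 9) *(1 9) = (1 9 3 7 8) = [0, 9, 2, 7, 4, 5, 6, 8, 1, 3]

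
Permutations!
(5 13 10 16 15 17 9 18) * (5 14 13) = [0, 1, 2, 3, 4, 5, 6, 7, 8, 18, 16, 11, 12, 10, 13, 17, 15, 9, 14] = (9 18 14 13 10 16 15 17)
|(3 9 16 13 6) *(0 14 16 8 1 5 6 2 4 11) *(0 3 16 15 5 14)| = 13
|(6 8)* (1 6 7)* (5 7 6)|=|(1 5 7)(6 8)|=6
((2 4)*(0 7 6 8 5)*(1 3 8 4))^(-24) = (0 4 3)(1 5 6)(2 8 7)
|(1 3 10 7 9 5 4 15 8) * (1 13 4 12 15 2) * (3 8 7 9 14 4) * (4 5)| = |(1 8 13 3 10 9 4 2)(5 12 15 7 14)| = 40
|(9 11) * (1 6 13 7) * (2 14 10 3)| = |(1 6 13 7)(2 14 10 3)(9 11)| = 4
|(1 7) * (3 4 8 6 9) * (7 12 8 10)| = |(1 12 8 6 9 3 4 10 7)| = 9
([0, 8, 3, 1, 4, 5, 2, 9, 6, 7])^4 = [0, 3, 6, 2, 4, 5, 8, 7, 1, 9]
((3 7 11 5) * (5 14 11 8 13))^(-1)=(3 5 13 8 7)(11 14)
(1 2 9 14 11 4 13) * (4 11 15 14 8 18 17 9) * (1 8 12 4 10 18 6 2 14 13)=[0, 14, 10, 3, 1, 5, 2, 7, 6, 12, 18, 11, 4, 8, 15, 13, 16, 9, 17]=(1 14 15 13 8 6 2 10 18 17 9 12 4)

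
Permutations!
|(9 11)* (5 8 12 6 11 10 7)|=|(5 8 12 6 11 9 10 7)|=8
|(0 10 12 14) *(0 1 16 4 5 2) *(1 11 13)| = |(0 10 12 14 11 13 1 16 4 5 2)| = 11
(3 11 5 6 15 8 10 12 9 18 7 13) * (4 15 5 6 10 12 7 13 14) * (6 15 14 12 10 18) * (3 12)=(3 11 15 8 10 7)(4 14)(5 18 13 12 9 6)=[0, 1, 2, 11, 14, 18, 5, 3, 10, 6, 7, 15, 9, 12, 4, 8, 16, 17, 13]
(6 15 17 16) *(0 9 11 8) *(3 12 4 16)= (0 9 11 8)(3 12 4 16 6 15 17)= [9, 1, 2, 12, 16, 5, 15, 7, 0, 11, 10, 8, 4, 13, 14, 17, 6, 3]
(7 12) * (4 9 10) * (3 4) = [0, 1, 2, 4, 9, 5, 6, 12, 8, 10, 3, 11, 7] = (3 4 9 10)(7 12)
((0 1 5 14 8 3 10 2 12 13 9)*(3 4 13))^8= ((0 1 5 14 8 4 13 9)(2 12 3 10))^8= (14)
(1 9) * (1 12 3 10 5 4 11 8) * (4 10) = (1 9 12 3 4 11 8)(5 10) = [0, 9, 2, 4, 11, 10, 6, 7, 1, 12, 5, 8, 3]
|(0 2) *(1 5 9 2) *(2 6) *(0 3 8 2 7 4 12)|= |(0 1 5 9 6 7 4 12)(2 3 8)|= 24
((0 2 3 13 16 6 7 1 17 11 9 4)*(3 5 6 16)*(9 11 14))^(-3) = (0 14 7 2 9 1 5 4 17 6)(3 13)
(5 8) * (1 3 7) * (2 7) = (1 3 2 7)(5 8) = [0, 3, 7, 2, 4, 8, 6, 1, 5]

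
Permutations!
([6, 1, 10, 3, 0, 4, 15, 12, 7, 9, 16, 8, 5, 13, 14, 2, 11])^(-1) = (0 4 5 12 7 8 11 16 10 2 15 6)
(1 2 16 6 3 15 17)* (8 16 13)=[0, 2, 13, 15, 4, 5, 3, 7, 16, 9, 10, 11, 12, 8, 14, 17, 6, 1]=(1 2 13 8 16 6 3 15 17)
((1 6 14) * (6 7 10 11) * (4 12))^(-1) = (1 14 6 11 10 7)(4 12)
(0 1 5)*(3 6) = (0 1 5)(3 6) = [1, 5, 2, 6, 4, 0, 3]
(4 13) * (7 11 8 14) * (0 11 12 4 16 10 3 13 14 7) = (0 11 8 7 12 4 14)(3 13 16 10) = [11, 1, 2, 13, 14, 5, 6, 12, 7, 9, 3, 8, 4, 16, 0, 15, 10]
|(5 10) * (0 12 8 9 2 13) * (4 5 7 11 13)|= |(0 12 8 9 2 4 5 10 7 11 13)|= 11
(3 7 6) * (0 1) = (0 1)(3 7 6) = [1, 0, 2, 7, 4, 5, 3, 6]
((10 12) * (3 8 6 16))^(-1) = (3 16 6 8)(10 12)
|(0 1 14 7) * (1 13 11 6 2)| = 8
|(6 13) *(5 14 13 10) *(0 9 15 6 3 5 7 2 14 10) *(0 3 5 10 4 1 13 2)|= 28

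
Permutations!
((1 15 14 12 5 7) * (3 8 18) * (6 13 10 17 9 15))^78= (18)(1 6 13 10 17 9 15 14 12 5 7)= ((1 6 13 10 17 9 15 14 12 5 7)(3 8 18))^78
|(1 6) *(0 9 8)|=|(0 9 8)(1 6)|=6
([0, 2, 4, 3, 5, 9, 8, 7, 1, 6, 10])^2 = [0, 4, 5, 3, 9, 6, 1, 7, 2, 8, 10]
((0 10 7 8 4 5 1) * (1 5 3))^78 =(0 10 7 8 4 3 1)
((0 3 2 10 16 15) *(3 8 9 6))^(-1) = (0 15 16 10 2 3 6 9 8)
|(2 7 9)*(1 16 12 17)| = 12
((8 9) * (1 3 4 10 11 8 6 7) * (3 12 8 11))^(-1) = ((1 12 8 9 6 7)(3 4 10))^(-1) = (1 7 6 9 8 12)(3 10 4)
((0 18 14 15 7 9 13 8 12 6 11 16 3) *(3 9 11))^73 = (0 13 15 6 16 18 8 7 3 9 14 12 11)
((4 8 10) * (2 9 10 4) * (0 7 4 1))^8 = ((0 7 4 8 1)(2 9 10))^8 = (0 8 7 1 4)(2 10 9)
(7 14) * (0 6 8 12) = (0 6 8 12)(7 14) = [6, 1, 2, 3, 4, 5, 8, 14, 12, 9, 10, 11, 0, 13, 7]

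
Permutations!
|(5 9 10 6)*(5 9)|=3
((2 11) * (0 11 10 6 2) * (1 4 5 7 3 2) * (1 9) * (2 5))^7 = (0 11)(1 4 2 10 6 9)(3 5 7)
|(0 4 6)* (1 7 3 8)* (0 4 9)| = |(0 9)(1 7 3 8)(4 6)| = 4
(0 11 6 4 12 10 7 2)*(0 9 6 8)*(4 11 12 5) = (0 12 10 7 2 9 6 11 8)(4 5) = [12, 1, 9, 3, 5, 4, 11, 2, 0, 6, 7, 8, 10]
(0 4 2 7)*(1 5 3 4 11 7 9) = (0 11 7)(1 5 3 4 2 9) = [11, 5, 9, 4, 2, 3, 6, 0, 8, 1, 10, 7]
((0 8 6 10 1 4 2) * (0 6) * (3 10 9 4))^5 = (0 8)(1 10 3)(2 6 9 4)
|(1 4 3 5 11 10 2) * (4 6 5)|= 6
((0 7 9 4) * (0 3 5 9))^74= (3 9)(4 5)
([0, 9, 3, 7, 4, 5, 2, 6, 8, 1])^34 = (9)(2 7)(3 6)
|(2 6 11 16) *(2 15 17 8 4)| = 8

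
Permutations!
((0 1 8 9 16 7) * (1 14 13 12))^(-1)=((0 14 13 12 1 8 9 16 7))^(-1)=(0 7 16 9 8 1 12 13 14)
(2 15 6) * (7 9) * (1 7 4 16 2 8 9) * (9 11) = [0, 7, 15, 3, 16, 5, 8, 1, 11, 4, 10, 9, 12, 13, 14, 6, 2] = (1 7)(2 15 6 8 11 9 4 16)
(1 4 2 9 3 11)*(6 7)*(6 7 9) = [0, 4, 6, 11, 2, 5, 9, 7, 8, 3, 10, 1] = (1 4 2 6 9 3 11)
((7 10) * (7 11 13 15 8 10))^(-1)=(8 15 13 11 10)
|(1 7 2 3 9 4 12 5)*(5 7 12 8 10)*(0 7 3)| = 24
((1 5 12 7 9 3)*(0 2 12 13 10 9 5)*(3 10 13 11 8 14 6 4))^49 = (0 2 12 7 5 11 8 14 6 4 3 1)(9 10)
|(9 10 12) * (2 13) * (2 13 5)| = 6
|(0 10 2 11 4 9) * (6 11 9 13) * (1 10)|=20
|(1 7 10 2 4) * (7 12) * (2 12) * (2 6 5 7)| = 8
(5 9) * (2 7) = (2 7)(5 9) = [0, 1, 7, 3, 4, 9, 6, 2, 8, 5]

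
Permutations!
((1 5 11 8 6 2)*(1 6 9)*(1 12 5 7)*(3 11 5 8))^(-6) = ((1 7)(2 6)(3 11)(8 9 12))^(-6) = (12)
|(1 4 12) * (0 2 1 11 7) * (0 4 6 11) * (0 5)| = 9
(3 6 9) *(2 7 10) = (2 7 10)(3 6 9) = [0, 1, 7, 6, 4, 5, 9, 10, 8, 3, 2]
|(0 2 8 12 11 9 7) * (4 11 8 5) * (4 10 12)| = 10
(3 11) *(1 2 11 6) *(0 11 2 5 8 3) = [11, 5, 2, 6, 4, 8, 1, 7, 3, 9, 10, 0] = (0 11)(1 5 8 3 6)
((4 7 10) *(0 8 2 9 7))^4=((0 8 2 9 7 10 4))^4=(0 7 8 10 2 4 9)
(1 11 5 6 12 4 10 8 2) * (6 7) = (1 11 5 7 6 12 4 10 8 2) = [0, 11, 1, 3, 10, 7, 12, 6, 2, 9, 8, 5, 4]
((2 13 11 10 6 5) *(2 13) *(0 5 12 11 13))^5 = ((13)(0 5)(6 12 11 10))^5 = (13)(0 5)(6 12 11 10)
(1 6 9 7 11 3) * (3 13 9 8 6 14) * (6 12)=(1 14 3)(6 8 12)(7 11 13 9)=[0, 14, 2, 1, 4, 5, 8, 11, 12, 7, 10, 13, 6, 9, 3]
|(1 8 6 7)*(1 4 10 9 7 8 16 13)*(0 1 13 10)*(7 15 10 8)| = 21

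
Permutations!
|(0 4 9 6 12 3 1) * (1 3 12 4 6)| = 5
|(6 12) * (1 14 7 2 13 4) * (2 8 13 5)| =|(1 14 7 8 13 4)(2 5)(6 12)| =6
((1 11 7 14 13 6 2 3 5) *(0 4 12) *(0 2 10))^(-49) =((0 4 12 2 3 5 1 11 7 14 13 6 10))^(-49) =(0 2 1 14 10 12 5 7 6 4 3 11 13)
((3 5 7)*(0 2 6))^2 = ((0 2 6)(3 5 7))^2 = (0 6 2)(3 7 5)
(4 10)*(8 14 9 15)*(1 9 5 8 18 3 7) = (1 9 15 18 3 7)(4 10)(5 8 14) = [0, 9, 2, 7, 10, 8, 6, 1, 14, 15, 4, 11, 12, 13, 5, 18, 16, 17, 3]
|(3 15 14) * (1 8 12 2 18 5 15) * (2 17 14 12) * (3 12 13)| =|(1 8 2 18 5 15 13 3)(12 17 14)| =24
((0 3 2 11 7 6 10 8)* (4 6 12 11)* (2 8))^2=((0 3 8)(2 4 6 10)(7 12 11))^2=(0 8 3)(2 6)(4 10)(7 11 12)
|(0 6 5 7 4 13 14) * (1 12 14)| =|(0 6 5 7 4 13 1 12 14)| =9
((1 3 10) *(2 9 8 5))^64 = ((1 3 10)(2 9 8 5))^64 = (1 3 10)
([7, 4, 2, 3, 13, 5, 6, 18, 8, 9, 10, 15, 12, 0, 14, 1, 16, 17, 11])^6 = [4, 11, 2, 3, 15, 5, 6, 13, 8, 9, 10, 7, 12, 1, 14, 18, 16, 17, 0]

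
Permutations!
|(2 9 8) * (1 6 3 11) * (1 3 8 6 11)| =12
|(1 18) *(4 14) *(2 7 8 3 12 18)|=|(1 2 7 8 3 12 18)(4 14)|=14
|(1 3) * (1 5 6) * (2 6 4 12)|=7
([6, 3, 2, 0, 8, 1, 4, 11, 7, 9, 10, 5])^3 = [8, 6, 2, 4, 11, 0, 7, 1, 5, 9, 10, 3]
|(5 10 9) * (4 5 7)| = |(4 5 10 9 7)| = 5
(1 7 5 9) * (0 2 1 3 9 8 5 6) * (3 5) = (0 2 1 7 6)(3 9 5 8) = [2, 7, 1, 9, 4, 8, 0, 6, 3, 5]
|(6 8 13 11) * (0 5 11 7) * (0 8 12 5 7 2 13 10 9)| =20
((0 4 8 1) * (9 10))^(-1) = (0 1 8 4)(9 10)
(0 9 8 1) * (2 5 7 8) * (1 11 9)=(0 1)(2 5 7 8 11 9)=[1, 0, 5, 3, 4, 7, 6, 8, 11, 2, 10, 9]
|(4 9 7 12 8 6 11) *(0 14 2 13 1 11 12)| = |(0 14 2 13 1 11 4 9 7)(6 12 8)| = 9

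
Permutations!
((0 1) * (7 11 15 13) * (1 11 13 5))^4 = ((0 11 15 5 1)(7 13))^4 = (0 1 5 15 11)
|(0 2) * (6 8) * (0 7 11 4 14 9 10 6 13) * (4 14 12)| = |(0 2 7 11 14 9 10 6 8 13)(4 12)| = 10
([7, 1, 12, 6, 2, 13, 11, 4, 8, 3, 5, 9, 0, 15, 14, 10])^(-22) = [2, 1, 7, 11, 0, 15, 9, 12, 8, 6, 13, 3, 4, 10, 14, 5]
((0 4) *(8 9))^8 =((0 4)(8 9))^8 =(9)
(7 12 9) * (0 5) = [5, 1, 2, 3, 4, 0, 6, 12, 8, 7, 10, 11, 9] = (0 5)(7 12 9)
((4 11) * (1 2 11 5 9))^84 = ((1 2 11 4 5 9))^84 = (11)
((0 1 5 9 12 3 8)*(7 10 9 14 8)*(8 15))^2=(0 5 15)(1 14 8)(3 10 12 7 9)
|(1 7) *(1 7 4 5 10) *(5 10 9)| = 6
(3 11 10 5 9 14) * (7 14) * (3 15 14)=(3 11 10 5 9 7)(14 15)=[0, 1, 2, 11, 4, 9, 6, 3, 8, 7, 5, 10, 12, 13, 15, 14]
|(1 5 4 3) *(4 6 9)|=|(1 5 6 9 4 3)|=6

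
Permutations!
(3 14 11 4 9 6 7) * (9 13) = (3 14 11 4 13 9 6 7) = [0, 1, 2, 14, 13, 5, 7, 3, 8, 6, 10, 4, 12, 9, 11]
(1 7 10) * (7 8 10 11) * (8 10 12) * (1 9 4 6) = (1 10 9 4 6)(7 11)(8 12) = [0, 10, 2, 3, 6, 5, 1, 11, 12, 4, 9, 7, 8]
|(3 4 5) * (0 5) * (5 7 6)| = |(0 7 6 5 3 4)| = 6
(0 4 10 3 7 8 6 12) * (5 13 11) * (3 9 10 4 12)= [12, 1, 2, 7, 4, 13, 3, 8, 6, 10, 9, 5, 0, 11]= (0 12)(3 7 8 6)(5 13 11)(9 10)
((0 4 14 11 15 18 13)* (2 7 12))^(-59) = ((0 4 14 11 15 18 13)(2 7 12))^(-59) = (0 15 4 18 14 13 11)(2 7 12)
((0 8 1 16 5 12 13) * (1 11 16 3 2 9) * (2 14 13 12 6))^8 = (0 1 5)(2 11 14)(3 6 8)(9 16 13)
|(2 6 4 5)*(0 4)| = 5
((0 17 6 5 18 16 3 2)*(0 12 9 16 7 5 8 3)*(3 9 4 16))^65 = (0 3)(2 17)(4 8)(5 7 18)(6 12)(9 16)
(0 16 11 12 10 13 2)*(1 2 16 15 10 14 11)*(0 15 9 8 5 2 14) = (0 9 8 5 2 15 10 13 16 1 14 11 12) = [9, 14, 15, 3, 4, 2, 6, 7, 5, 8, 13, 12, 0, 16, 11, 10, 1]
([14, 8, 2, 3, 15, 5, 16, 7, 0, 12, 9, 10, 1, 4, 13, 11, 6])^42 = (16)(0 1 9 11 4 14 8 12 10 15 13)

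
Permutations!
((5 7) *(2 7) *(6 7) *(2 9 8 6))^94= ((5 9 8 6 7))^94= (5 7 6 8 9)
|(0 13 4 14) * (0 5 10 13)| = 5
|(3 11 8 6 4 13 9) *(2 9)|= |(2 9 3 11 8 6 4 13)|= 8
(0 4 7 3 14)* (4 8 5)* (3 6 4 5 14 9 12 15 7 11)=[8, 1, 2, 9, 11, 5, 4, 6, 14, 12, 10, 3, 15, 13, 0, 7]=(0 8 14)(3 9 12 15 7 6 4 11)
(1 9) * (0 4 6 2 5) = (0 4 6 2 5)(1 9) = [4, 9, 5, 3, 6, 0, 2, 7, 8, 1]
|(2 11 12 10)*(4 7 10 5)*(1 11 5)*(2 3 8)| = 21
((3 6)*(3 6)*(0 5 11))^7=(0 5 11)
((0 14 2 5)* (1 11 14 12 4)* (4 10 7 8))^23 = ((0 12 10 7 8 4 1 11 14 2 5))^23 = (0 12 10 7 8 4 1 11 14 2 5)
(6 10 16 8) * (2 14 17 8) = (2 14 17 8 6 10 16) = [0, 1, 14, 3, 4, 5, 10, 7, 6, 9, 16, 11, 12, 13, 17, 15, 2, 8]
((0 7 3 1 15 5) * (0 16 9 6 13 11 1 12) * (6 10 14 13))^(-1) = ((0 7 3 12)(1 15 5 16 9 10 14 13 11))^(-1) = (0 12 3 7)(1 11 13 14 10 9 16 5 15)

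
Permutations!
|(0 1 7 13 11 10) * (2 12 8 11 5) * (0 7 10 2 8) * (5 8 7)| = 10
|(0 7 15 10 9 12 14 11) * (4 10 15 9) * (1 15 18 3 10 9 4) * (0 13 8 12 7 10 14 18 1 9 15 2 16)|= |(0 10 9 7 4 15 1 2 16)(3 14 11 13 8 12 18)|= 63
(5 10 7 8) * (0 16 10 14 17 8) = (0 16 10 7)(5 14 17 8) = [16, 1, 2, 3, 4, 14, 6, 0, 5, 9, 7, 11, 12, 13, 17, 15, 10, 8]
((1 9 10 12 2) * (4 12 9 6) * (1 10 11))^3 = ((1 6 4 12 2 10 9 11))^3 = (1 12 9 6 2 11 4 10)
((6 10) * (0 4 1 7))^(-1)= (0 7 1 4)(6 10)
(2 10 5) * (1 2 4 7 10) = (1 2)(4 7 10 5) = [0, 2, 1, 3, 7, 4, 6, 10, 8, 9, 5]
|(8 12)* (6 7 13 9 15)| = 10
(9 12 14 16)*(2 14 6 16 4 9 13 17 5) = [0, 1, 14, 3, 9, 2, 16, 7, 8, 12, 10, 11, 6, 17, 4, 15, 13, 5] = (2 14 4 9 12 6 16 13 17 5)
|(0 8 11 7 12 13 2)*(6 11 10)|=|(0 8 10 6 11 7 12 13 2)|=9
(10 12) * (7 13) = (7 13)(10 12) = [0, 1, 2, 3, 4, 5, 6, 13, 8, 9, 12, 11, 10, 7]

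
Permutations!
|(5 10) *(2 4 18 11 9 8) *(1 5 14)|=|(1 5 10 14)(2 4 18 11 9 8)|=12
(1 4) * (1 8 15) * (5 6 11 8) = [0, 4, 2, 3, 5, 6, 11, 7, 15, 9, 10, 8, 12, 13, 14, 1] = (1 4 5 6 11 8 15)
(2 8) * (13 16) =(2 8)(13 16) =[0, 1, 8, 3, 4, 5, 6, 7, 2, 9, 10, 11, 12, 16, 14, 15, 13]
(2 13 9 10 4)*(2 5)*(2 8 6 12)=(2 13 9 10 4 5 8 6 12)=[0, 1, 13, 3, 5, 8, 12, 7, 6, 10, 4, 11, 2, 9]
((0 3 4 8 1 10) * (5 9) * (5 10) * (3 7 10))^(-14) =((0 7 10)(1 5 9 3 4 8))^(-14) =(0 7 10)(1 4 9)(3 5 8)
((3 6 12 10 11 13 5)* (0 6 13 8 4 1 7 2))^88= (0 7 4 11 12)(1 8 10 6 2)(3 13 5)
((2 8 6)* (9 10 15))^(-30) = ((2 8 6)(9 10 15))^(-30) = (15)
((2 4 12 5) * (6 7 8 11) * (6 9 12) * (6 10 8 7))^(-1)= ((2 4 10 8 11 9 12 5))^(-1)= (2 5 12 9 11 8 10 4)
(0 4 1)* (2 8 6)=(0 4 1)(2 8 6)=[4, 0, 8, 3, 1, 5, 2, 7, 6]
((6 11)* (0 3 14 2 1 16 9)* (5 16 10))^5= ((0 3 14 2 1 10 5 16 9)(6 11))^5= (0 10 3 5 14 16 2 9 1)(6 11)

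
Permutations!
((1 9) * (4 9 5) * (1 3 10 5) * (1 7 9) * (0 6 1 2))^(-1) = (0 2 4 5 10 3 9 7 1 6) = ((0 6 1 7 9 3 10 5 4 2))^(-1)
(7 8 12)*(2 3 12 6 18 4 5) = (2 3 12 7 8 6 18 4 5) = [0, 1, 3, 12, 5, 2, 18, 8, 6, 9, 10, 11, 7, 13, 14, 15, 16, 17, 4]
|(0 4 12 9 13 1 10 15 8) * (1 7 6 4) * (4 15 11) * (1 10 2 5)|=33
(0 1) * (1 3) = [3, 0, 2, 1] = (0 3 1)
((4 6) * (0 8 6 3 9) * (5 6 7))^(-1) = ((0 8 7 5 6 4 3 9))^(-1) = (0 9 3 4 6 5 7 8)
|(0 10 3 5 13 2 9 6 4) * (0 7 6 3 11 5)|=24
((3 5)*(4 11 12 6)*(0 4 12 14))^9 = (0 4 11 14)(3 5)(6 12)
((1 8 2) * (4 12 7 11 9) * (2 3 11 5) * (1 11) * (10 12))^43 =((1 8 3)(2 11 9 4 10 12 7 5))^43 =(1 8 3)(2 4 7 11 10 5 9 12)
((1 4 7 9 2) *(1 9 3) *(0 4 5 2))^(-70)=(0 7 1 2)(3 5 9 4)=((0 4 7 3 1 5 2 9))^(-70)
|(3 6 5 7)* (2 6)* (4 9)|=10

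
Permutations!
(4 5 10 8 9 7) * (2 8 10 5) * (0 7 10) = [7, 1, 8, 3, 2, 5, 6, 4, 9, 10, 0] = (0 7 4 2 8 9 10)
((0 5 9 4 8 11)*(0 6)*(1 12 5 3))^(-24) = (0 4 1 11 5)(3 8 12 6 9)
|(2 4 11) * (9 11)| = |(2 4 9 11)| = 4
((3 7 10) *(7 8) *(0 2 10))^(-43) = (0 7 8 3 10 2)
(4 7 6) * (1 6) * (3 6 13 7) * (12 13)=[0, 12, 2, 6, 3, 5, 4, 1, 8, 9, 10, 11, 13, 7]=(1 12 13 7)(3 6 4)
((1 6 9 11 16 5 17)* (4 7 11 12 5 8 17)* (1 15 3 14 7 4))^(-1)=((1 6 9 12 5)(3 14 7 11 16 8 17 15))^(-1)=(1 5 12 9 6)(3 15 17 8 16 11 7 14)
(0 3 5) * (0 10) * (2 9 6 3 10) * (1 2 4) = (0 10)(1 2 9 6 3 5 4) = [10, 2, 9, 5, 1, 4, 3, 7, 8, 6, 0]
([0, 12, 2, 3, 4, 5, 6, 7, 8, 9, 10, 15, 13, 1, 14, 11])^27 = (11 15)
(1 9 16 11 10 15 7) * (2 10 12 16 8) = (1 9 8 2 10 15 7)(11 12 16) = [0, 9, 10, 3, 4, 5, 6, 1, 2, 8, 15, 12, 16, 13, 14, 7, 11]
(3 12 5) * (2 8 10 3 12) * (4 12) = (2 8 10 3)(4 12 5) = [0, 1, 8, 2, 12, 4, 6, 7, 10, 9, 3, 11, 5]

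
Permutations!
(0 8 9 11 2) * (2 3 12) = (0 8 9 11 3 12 2) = [8, 1, 0, 12, 4, 5, 6, 7, 9, 11, 10, 3, 2]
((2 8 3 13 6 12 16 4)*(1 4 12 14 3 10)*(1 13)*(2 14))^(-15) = (1 4 14 3)(12 16)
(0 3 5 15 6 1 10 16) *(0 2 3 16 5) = (0 16 2 3)(1 10 5 15 6) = [16, 10, 3, 0, 4, 15, 1, 7, 8, 9, 5, 11, 12, 13, 14, 6, 2]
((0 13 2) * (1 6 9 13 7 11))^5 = (0 9 11 2 6 7 13 1)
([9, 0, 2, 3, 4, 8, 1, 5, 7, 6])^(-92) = [0, 1, 2, 3, 4, 8, 6, 5, 7, 9]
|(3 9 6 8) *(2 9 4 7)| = |(2 9 6 8 3 4 7)| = 7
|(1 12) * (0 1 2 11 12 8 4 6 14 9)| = 21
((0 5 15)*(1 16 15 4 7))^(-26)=(0 4 1 15 5 7 16)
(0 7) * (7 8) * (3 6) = (0 8 7)(3 6) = [8, 1, 2, 6, 4, 5, 3, 0, 7]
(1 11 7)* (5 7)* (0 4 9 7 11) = (0 4 9 7 1)(5 11) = [4, 0, 2, 3, 9, 11, 6, 1, 8, 7, 10, 5]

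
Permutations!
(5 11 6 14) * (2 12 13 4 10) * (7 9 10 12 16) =(2 16 7 9 10)(4 12 13)(5 11 6 14) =[0, 1, 16, 3, 12, 11, 14, 9, 8, 10, 2, 6, 13, 4, 5, 15, 7]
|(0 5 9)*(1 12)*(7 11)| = |(0 5 9)(1 12)(7 11)| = 6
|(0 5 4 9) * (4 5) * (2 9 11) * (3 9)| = 6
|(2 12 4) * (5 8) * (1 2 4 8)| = |(1 2 12 8 5)| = 5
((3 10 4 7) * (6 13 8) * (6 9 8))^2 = ((3 10 4 7)(6 13)(8 9))^2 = (13)(3 4)(7 10)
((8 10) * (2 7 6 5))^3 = ((2 7 6 5)(8 10))^3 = (2 5 6 7)(8 10)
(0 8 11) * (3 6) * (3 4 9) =(0 8 11)(3 6 4 9) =[8, 1, 2, 6, 9, 5, 4, 7, 11, 3, 10, 0]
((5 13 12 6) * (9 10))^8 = ((5 13 12 6)(9 10))^8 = (13)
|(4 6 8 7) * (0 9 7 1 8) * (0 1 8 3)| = 7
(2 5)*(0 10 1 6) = (0 10 1 6)(2 5) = [10, 6, 5, 3, 4, 2, 0, 7, 8, 9, 1]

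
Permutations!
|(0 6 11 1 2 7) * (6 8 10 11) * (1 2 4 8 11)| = 4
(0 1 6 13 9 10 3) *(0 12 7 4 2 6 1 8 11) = (0 8 11)(2 6 13 9 10 3 12 7 4) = [8, 1, 6, 12, 2, 5, 13, 4, 11, 10, 3, 0, 7, 9]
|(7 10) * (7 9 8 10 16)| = 6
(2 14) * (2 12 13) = (2 14 12 13) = [0, 1, 14, 3, 4, 5, 6, 7, 8, 9, 10, 11, 13, 2, 12]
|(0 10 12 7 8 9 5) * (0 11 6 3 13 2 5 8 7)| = |(0 10 12)(2 5 11 6 3 13)(8 9)| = 6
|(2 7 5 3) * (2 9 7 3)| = |(2 3 9 7 5)| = 5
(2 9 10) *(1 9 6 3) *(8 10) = (1 9 8 10 2 6 3) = [0, 9, 6, 1, 4, 5, 3, 7, 10, 8, 2]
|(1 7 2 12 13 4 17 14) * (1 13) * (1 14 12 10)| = 20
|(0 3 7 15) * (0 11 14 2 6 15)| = |(0 3 7)(2 6 15 11 14)| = 15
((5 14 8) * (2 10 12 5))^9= (2 5)(8 12)(10 14)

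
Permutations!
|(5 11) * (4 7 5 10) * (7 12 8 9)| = |(4 12 8 9 7 5 11 10)| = 8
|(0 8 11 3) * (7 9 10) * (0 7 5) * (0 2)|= 9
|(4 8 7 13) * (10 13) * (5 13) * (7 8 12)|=6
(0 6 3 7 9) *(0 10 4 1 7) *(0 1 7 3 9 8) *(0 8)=[6, 3, 2, 1, 7, 5, 9, 0, 8, 10, 4]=(0 6 9 10 4 7)(1 3)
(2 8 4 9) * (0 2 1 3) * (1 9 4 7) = [2, 3, 8, 0, 4, 5, 6, 1, 7, 9] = (9)(0 2 8 7 1 3)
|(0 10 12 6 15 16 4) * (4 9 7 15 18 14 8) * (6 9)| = |(0 10 12 9 7 15 16 6 18 14 8 4)| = 12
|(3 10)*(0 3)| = |(0 3 10)| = 3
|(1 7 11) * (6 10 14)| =3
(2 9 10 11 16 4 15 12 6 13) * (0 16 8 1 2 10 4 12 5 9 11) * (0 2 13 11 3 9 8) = (0 16 12 6 11)(1 13 10 2 3 9 4 15 5 8) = [16, 13, 3, 9, 15, 8, 11, 7, 1, 4, 2, 0, 6, 10, 14, 5, 12]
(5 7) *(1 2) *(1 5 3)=(1 2 5 7 3)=[0, 2, 5, 1, 4, 7, 6, 3]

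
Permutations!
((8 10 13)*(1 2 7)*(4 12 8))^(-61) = ((1 2 7)(4 12 8 10 13))^(-61) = (1 7 2)(4 13 10 8 12)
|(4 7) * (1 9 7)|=|(1 9 7 4)|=4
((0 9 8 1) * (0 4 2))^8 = (0 8 4)(1 2 9)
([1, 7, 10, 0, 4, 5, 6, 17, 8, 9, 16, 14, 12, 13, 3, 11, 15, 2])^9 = (0 14 15 10 17 1 3 11 16 2 7)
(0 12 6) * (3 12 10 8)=[10, 1, 2, 12, 4, 5, 0, 7, 3, 9, 8, 11, 6]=(0 10 8 3 12 6)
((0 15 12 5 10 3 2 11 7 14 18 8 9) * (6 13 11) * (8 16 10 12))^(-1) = (0 9 8 15)(2 3 10 16 18 14 7 11 13 6)(5 12)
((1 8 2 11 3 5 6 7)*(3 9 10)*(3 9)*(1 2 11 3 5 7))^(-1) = (1 6 5 11 8)(2 7 3)(9 10)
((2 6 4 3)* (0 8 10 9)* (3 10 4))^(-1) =((0 8 4 10 9)(2 6 3))^(-1) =(0 9 10 4 8)(2 3 6)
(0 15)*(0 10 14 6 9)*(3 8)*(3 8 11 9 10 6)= (0 15 6 10 14 3 11 9)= [15, 1, 2, 11, 4, 5, 10, 7, 8, 0, 14, 9, 12, 13, 3, 6]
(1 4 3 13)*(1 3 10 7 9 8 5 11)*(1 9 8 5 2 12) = (1 4 10 7 8 2 12)(3 13)(5 11 9) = [0, 4, 12, 13, 10, 11, 6, 8, 2, 5, 7, 9, 1, 3]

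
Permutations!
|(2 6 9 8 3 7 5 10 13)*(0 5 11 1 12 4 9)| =24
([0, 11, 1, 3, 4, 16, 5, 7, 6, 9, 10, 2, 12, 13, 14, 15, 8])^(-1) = (1 2 11)(5 6 8 16)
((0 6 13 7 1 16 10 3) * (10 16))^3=((16)(0 6 13 7 1 10 3))^3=(16)(0 7 3 13 10 6 1)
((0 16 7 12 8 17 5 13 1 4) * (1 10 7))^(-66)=((0 16 1 4)(5 13 10 7 12 8 17))^(-66)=(0 1)(4 16)(5 12 13 8 10 17 7)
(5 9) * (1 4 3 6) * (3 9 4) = (1 3 6)(4 9 5) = [0, 3, 2, 6, 9, 4, 1, 7, 8, 5]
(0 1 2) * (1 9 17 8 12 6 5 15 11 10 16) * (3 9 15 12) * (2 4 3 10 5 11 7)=(0 15 7 2)(1 4 3 9 17 8 10 16)(5 12 6 11)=[15, 4, 0, 9, 3, 12, 11, 2, 10, 17, 16, 5, 6, 13, 14, 7, 1, 8]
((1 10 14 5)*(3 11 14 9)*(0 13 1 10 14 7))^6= ((0 13 1 14 5 10 9 3 11 7))^6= (0 9 1 11 5)(3 14 7 10 13)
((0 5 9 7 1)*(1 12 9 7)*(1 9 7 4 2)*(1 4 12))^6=(0 5 12 7 1)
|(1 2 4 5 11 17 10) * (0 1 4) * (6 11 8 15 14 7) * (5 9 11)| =30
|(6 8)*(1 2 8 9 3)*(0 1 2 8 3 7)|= 6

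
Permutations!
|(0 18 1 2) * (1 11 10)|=|(0 18 11 10 1 2)|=6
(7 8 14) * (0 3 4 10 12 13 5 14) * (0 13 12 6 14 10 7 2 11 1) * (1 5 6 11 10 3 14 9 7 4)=(0 14 2 10 11 5 3 1)(6 9 7 8 13)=[14, 0, 10, 1, 4, 3, 9, 8, 13, 7, 11, 5, 12, 6, 2]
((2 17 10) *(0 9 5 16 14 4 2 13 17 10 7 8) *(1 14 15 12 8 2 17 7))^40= ((0 9 5 16 15 12 8)(1 14 4 17)(2 10 13 7))^40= (17)(0 12 16 9 8 15 5)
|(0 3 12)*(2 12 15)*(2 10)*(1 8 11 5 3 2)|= 21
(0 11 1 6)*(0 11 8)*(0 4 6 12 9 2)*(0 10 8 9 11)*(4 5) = (0 9 2 10 8 5 4 6)(1 12 11) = [9, 12, 10, 3, 6, 4, 0, 7, 5, 2, 8, 1, 11]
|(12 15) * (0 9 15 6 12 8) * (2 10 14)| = |(0 9 15 8)(2 10 14)(6 12)| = 12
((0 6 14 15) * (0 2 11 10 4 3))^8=(0 3 4 10 11 2 15 14 6)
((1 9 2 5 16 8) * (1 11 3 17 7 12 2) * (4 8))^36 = (2 3 16 7 8)(4 12 11 5 17) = ((1 9)(2 5 16 4 8 11 3 17 7 12))^36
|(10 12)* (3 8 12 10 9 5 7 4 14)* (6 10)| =|(3 8 12 9 5 7 4 14)(6 10)| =8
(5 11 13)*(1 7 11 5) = (1 7 11 13) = [0, 7, 2, 3, 4, 5, 6, 11, 8, 9, 10, 13, 12, 1]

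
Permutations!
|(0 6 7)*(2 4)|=6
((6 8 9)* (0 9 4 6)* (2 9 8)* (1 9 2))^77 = (0 9 1 6 4 8)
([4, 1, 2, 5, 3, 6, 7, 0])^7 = (0 4 3 5 6 7)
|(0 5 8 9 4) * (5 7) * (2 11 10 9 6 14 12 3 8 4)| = 20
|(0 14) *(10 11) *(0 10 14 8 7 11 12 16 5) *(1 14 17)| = |(0 8 7 11 17 1 14 10 12 16 5)| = 11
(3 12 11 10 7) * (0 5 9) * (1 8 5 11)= (0 11 10 7 3 12 1 8 5 9)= [11, 8, 2, 12, 4, 9, 6, 3, 5, 0, 7, 10, 1]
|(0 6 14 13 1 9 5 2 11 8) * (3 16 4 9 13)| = 22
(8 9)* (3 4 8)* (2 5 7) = (2 5 7)(3 4 8 9) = [0, 1, 5, 4, 8, 7, 6, 2, 9, 3]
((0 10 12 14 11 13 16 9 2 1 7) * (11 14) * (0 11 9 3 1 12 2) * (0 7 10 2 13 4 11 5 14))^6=(0 14 5 7 9 12 2)(1 10 13 16 3)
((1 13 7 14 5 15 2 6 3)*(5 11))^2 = (1 7 11 15 6)(2 3 13 14 5) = ((1 13 7 14 11 5 15 2 6 3))^2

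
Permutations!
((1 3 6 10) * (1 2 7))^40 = (1 2 6)(3 7 10)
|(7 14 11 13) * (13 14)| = 2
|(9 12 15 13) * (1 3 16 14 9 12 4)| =6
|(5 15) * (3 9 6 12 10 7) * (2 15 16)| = 12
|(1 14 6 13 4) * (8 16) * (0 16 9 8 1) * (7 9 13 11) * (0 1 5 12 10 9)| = 14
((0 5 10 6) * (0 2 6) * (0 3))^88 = (10)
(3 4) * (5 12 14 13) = (3 4)(5 12 14 13) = [0, 1, 2, 4, 3, 12, 6, 7, 8, 9, 10, 11, 14, 5, 13]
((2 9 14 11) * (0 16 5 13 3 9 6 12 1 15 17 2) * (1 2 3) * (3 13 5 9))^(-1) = (0 11 14 9 16)(1 13 17 15)(2 12 6)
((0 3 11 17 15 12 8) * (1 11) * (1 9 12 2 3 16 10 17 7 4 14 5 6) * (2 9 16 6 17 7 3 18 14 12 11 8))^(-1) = (0 8 1 6)(2 12 4 7 10 16 3 11 9 15 17 5 14 18)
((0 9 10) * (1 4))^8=((0 9 10)(1 4))^8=(0 10 9)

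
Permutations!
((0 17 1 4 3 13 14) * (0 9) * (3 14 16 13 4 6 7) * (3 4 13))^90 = ((0 17 1 6 7 4 14 9)(3 13 16))^90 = (0 1 7 14)(4 9 17 6)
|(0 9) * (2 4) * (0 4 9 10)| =6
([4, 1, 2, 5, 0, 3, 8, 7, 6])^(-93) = [4, 1, 2, 5, 0, 3, 8, 7, 6]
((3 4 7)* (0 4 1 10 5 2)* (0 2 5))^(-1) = ((0 4 7 3 1 10))^(-1) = (0 10 1 3 7 4)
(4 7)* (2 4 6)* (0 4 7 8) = (0 4 8)(2 7 6) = [4, 1, 7, 3, 8, 5, 2, 6, 0]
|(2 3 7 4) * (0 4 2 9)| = |(0 4 9)(2 3 7)| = 3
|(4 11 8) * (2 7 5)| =|(2 7 5)(4 11 8)| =3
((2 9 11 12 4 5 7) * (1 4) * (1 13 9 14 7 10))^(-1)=((1 4 5 10)(2 14 7)(9 11 12 13))^(-1)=(1 10 5 4)(2 7 14)(9 13 12 11)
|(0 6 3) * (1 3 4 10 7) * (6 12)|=|(0 12 6 4 10 7 1 3)|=8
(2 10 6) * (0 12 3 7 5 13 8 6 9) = [12, 1, 10, 7, 4, 13, 2, 5, 6, 0, 9, 11, 3, 8] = (0 12 3 7 5 13 8 6 2 10 9)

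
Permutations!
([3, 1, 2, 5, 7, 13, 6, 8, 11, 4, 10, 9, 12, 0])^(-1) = [13, 1, 2, 0, 9, 3, 6, 4, 7, 11, 10, 8, 12, 5]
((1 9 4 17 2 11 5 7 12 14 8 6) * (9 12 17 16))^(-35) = (17)(4 16 9)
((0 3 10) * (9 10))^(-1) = (0 10 9 3)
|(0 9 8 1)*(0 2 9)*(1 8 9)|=2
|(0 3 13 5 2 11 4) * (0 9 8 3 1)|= 8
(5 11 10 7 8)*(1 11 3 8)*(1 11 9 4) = (1 9 4)(3 8 5)(7 11 10) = [0, 9, 2, 8, 1, 3, 6, 11, 5, 4, 7, 10]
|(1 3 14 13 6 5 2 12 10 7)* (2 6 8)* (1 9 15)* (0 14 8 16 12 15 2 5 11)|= |(0 14 13 16 12 10 7 9 2 15 1 3 8 5 6 11)|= 16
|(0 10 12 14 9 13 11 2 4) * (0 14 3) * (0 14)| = |(0 10 12 3 14 9 13 11 2 4)| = 10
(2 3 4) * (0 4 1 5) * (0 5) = (5)(0 4 2 3 1) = [4, 0, 3, 1, 2, 5]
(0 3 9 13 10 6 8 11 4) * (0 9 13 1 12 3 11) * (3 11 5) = (0 5 3 13 10 6 8)(1 12 11 4 9) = [5, 12, 2, 13, 9, 3, 8, 7, 0, 1, 6, 4, 11, 10]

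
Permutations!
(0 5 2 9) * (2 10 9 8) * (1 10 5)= (0 1 10 9)(2 8)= [1, 10, 8, 3, 4, 5, 6, 7, 2, 0, 9]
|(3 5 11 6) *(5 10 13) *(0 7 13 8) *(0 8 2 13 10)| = 9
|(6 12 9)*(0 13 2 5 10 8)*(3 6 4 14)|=6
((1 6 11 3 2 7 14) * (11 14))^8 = (1 14 6)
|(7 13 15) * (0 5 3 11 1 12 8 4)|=|(0 5 3 11 1 12 8 4)(7 13 15)|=24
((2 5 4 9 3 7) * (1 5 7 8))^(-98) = (1 3 4)(5 8 9)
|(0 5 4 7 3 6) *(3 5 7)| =|(0 7 5 4 3 6)| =6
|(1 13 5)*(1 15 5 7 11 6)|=10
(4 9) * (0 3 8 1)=(0 3 8 1)(4 9)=[3, 0, 2, 8, 9, 5, 6, 7, 1, 4]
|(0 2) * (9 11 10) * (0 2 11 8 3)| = |(0 11 10 9 8 3)| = 6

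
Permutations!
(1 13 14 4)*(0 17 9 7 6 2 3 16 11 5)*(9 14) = [17, 13, 3, 16, 1, 0, 2, 6, 8, 7, 10, 5, 12, 9, 4, 15, 11, 14] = (0 17 14 4 1 13 9 7 6 2 3 16 11 5)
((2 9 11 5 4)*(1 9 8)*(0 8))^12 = ((0 8 1 9 11 5 4 2))^12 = (0 11)(1 4)(2 9)(5 8)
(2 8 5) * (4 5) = [0, 1, 8, 3, 5, 2, 6, 7, 4] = (2 8 4 5)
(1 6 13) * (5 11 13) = [0, 6, 2, 3, 4, 11, 5, 7, 8, 9, 10, 13, 12, 1] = (1 6 5 11 13)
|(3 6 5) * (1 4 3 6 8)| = 4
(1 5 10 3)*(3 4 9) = [0, 5, 2, 1, 9, 10, 6, 7, 8, 3, 4] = (1 5 10 4 9 3)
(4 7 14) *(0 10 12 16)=(0 10 12 16)(4 7 14)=[10, 1, 2, 3, 7, 5, 6, 14, 8, 9, 12, 11, 16, 13, 4, 15, 0]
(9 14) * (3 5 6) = (3 5 6)(9 14) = [0, 1, 2, 5, 4, 6, 3, 7, 8, 14, 10, 11, 12, 13, 9]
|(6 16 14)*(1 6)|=4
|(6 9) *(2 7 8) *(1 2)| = 4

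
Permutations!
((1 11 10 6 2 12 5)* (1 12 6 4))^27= (1 4 10 11)(2 6)(5 12)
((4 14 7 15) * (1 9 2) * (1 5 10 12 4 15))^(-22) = (15)(1 12 9 4 2 14 5 7 10) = ((15)(1 9 2 5 10 12 4 14 7))^(-22)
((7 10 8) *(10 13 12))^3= (7 10 13 8 12)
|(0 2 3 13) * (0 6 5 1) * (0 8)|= |(0 2 3 13 6 5 1 8)|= 8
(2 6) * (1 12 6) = (1 12 6 2) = [0, 12, 1, 3, 4, 5, 2, 7, 8, 9, 10, 11, 6]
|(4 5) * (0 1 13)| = 6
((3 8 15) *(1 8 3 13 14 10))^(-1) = (1 10 14 13 15 8) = ((1 8 15 13 14 10))^(-1)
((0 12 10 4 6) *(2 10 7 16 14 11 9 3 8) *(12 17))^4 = (0 16 3 4 12 11 2)(6 7 9 10 17 14 8)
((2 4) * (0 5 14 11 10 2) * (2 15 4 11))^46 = (0 15 11 14)(2 5 4 10)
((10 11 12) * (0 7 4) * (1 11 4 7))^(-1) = ((0 1 11 12 10 4))^(-1) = (0 4 10 12 11 1)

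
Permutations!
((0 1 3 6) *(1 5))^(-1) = (0 6 3 1 5)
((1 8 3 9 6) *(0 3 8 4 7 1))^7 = (0 6 9 3)(1 4 7)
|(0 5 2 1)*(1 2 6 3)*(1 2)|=6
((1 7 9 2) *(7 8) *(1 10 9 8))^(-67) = ((2 10 9)(7 8))^(-67) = (2 9 10)(7 8)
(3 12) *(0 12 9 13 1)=(0 12 3 9 13 1)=[12, 0, 2, 9, 4, 5, 6, 7, 8, 13, 10, 11, 3, 1]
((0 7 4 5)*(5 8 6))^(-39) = (0 8)(4 5)(6 7)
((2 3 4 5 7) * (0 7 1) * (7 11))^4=(0 3)(1 2)(4 11)(5 7)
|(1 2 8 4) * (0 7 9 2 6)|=8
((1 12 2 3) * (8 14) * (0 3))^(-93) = ((0 3 1 12 2)(8 14))^(-93) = (0 1 2 3 12)(8 14)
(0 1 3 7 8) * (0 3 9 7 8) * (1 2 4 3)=(0 2 4 3 8 1 9 7)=[2, 9, 4, 8, 3, 5, 6, 0, 1, 7]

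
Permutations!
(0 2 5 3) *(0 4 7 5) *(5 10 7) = (0 2)(3 4 5)(7 10) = [2, 1, 0, 4, 5, 3, 6, 10, 8, 9, 7]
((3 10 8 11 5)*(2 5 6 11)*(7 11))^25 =(6 7 11) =((2 5 3 10 8)(6 7 11))^25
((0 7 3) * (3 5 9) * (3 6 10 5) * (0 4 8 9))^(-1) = (0 5 10 6 9 8 4 3 7)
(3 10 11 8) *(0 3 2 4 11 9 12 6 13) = (0 3 10 9 12 6 13)(2 4 11 8) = [3, 1, 4, 10, 11, 5, 13, 7, 2, 12, 9, 8, 6, 0]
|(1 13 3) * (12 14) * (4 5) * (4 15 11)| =|(1 13 3)(4 5 15 11)(12 14)| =12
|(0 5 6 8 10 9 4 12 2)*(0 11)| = 10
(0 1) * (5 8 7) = [1, 0, 2, 3, 4, 8, 6, 5, 7] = (0 1)(5 8 7)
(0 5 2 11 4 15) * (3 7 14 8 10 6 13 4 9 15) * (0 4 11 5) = [0, 1, 5, 7, 3, 2, 13, 14, 10, 15, 6, 9, 12, 11, 8, 4] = (2 5)(3 7 14 8 10 6 13 11 9 15 4)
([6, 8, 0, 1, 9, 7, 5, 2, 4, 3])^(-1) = (0 2 7 5 6)(1 3 9 4 8)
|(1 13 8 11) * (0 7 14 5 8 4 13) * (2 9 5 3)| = 10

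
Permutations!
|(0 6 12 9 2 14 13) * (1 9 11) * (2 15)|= |(0 6 12 11 1 9 15 2 14 13)|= 10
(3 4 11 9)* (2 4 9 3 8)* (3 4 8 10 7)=(2 8)(3 9 10 7)(4 11)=[0, 1, 8, 9, 11, 5, 6, 3, 2, 10, 7, 4]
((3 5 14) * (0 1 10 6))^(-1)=(0 6 10 1)(3 14 5)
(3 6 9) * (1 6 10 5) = (1 6 9 3 10 5) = [0, 6, 2, 10, 4, 1, 9, 7, 8, 3, 5]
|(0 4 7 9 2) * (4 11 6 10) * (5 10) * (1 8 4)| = 11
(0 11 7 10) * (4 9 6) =(0 11 7 10)(4 9 6) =[11, 1, 2, 3, 9, 5, 4, 10, 8, 6, 0, 7]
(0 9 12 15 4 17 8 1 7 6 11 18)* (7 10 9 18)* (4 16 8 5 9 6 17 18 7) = (0 7 17 5 9 12 15 16 8 1 10 6 11 4 18) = [7, 10, 2, 3, 18, 9, 11, 17, 1, 12, 6, 4, 15, 13, 14, 16, 8, 5, 0]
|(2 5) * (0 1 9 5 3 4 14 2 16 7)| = 12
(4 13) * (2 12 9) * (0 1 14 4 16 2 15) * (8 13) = (0 1 14 4 8 13 16 2 12 9 15) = [1, 14, 12, 3, 8, 5, 6, 7, 13, 15, 10, 11, 9, 16, 4, 0, 2]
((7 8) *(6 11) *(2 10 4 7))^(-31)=((2 10 4 7 8)(6 11))^(-31)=(2 8 7 4 10)(6 11)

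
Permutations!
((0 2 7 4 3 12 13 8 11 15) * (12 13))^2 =(0 7 3 8 15 2 4 13 11)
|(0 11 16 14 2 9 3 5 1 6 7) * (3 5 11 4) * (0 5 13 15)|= |(0 4 3 11 16 14 2 9 13 15)(1 6 7 5)|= 20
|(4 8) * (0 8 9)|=4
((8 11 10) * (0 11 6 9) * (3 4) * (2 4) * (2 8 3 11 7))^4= (0 11 6 2 3)(4 8 7 10 9)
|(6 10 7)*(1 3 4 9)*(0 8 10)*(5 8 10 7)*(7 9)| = 10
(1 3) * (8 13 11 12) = (1 3)(8 13 11 12) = [0, 3, 2, 1, 4, 5, 6, 7, 13, 9, 10, 12, 8, 11]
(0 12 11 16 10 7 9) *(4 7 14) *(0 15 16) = [12, 1, 2, 3, 7, 5, 6, 9, 8, 15, 14, 0, 11, 13, 4, 16, 10] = (0 12 11)(4 7 9 15 16 10 14)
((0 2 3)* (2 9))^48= (9)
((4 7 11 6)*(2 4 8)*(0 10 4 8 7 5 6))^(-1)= (0 11 7 6 5 4 10)(2 8)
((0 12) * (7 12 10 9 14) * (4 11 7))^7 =(0 12 7 11 4 14 9 10)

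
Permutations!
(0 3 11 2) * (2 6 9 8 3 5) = (0 5 2)(3 11 6 9 8) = [5, 1, 0, 11, 4, 2, 9, 7, 3, 8, 10, 6]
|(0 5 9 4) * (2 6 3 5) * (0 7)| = 8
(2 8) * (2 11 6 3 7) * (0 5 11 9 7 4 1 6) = (0 5 11)(1 6 3 4)(2 8 9 7) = [5, 6, 8, 4, 1, 11, 3, 2, 9, 7, 10, 0]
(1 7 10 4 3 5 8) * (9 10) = (1 7 9 10 4 3 5 8) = [0, 7, 2, 5, 3, 8, 6, 9, 1, 10, 4]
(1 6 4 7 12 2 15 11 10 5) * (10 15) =(1 6 4 7 12 2 10 5)(11 15) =[0, 6, 10, 3, 7, 1, 4, 12, 8, 9, 5, 15, 2, 13, 14, 11]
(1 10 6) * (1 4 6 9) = (1 10 9)(4 6) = [0, 10, 2, 3, 6, 5, 4, 7, 8, 1, 9]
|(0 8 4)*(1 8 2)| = |(0 2 1 8 4)| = 5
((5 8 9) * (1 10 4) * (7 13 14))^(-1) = (1 4 10)(5 9 8)(7 14 13)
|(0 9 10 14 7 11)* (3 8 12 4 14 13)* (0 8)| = 30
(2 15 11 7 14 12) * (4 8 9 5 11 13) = (2 15 13 4 8 9 5 11 7 14 12) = [0, 1, 15, 3, 8, 11, 6, 14, 9, 5, 10, 7, 2, 4, 12, 13]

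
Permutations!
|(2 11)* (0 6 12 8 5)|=10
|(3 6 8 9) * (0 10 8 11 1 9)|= 15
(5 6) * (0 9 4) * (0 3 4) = (0 9)(3 4)(5 6) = [9, 1, 2, 4, 3, 6, 5, 7, 8, 0]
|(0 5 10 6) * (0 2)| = |(0 5 10 6 2)| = 5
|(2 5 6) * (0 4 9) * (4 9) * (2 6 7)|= |(0 9)(2 5 7)|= 6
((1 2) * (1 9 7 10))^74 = (1 10 7 9 2)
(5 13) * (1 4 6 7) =[0, 4, 2, 3, 6, 13, 7, 1, 8, 9, 10, 11, 12, 5] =(1 4 6 7)(5 13)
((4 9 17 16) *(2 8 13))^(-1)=(2 13 8)(4 16 17 9)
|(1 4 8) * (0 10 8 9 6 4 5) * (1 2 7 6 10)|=21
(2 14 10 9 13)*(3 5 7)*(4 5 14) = (2 4 5 7 3 14 10 9 13) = [0, 1, 4, 14, 5, 7, 6, 3, 8, 13, 9, 11, 12, 2, 10]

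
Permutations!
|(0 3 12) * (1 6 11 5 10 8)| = 6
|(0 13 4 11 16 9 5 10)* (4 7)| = 9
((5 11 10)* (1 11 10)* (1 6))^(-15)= (11)(5 10)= ((1 11 6)(5 10))^(-15)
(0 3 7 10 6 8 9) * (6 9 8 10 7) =(0 3 6 10 9) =[3, 1, 2, 6, 4, 5, 10, 7, 8, 0, 9]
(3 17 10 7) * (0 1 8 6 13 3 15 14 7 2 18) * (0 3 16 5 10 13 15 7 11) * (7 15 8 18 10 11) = (0 1 18 3 17 13 16 5 11)(2 10)(6 8)(7 15 14) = [1, 18, 10, 17, 4, 11, 8, 15, 6, 9, 2, 0, 12, 16, 7, 14, 5, 13, 3]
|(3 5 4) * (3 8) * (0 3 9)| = |(0 3 5 4 8 9)| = 6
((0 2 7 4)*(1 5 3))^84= ((0 2 7 4)(1 5 3))^84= (7)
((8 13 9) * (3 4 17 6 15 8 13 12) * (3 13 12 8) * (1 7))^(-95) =(17)(1 7)(9 12 13) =((1 7)(3 4 17 6 15)(9 12 13))^(-95)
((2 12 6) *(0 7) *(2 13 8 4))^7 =(0 7)(2 12 6 13 8 4)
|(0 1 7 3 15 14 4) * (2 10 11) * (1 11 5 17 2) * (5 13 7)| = |(0 11 1 5 17 2 10 13 7 3 15 14 4)| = 13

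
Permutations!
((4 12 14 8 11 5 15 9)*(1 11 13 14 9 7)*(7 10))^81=(1 15)(5 7)(10 11)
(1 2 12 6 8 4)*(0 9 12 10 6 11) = (0 9 12 11)(1 2 10 6 8 4) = [9, 2, 10, 3, 1, 5, 8, 7, 4, 12, 6, 0, 11]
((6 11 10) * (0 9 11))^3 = (0 10 9 6 11)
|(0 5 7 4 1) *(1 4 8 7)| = |(0 5 1)(7 8)| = 6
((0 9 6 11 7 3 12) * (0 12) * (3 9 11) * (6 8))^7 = (12)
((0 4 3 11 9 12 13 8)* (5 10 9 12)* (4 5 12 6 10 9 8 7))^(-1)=((0 5 9 12 13 7 4 3 11 6 10 8))^(-1)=(0 8 10 6 11 3 4 7 13 12 9 5)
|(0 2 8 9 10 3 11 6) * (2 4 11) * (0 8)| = |(0 4 11 6 8 9 10 3 2)| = 9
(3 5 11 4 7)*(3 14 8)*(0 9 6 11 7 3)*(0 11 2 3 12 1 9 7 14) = (0 7)(1 9 6 2 3 5 14 8 11 4 12) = [7, 9, 3, 5, 12, 14, 2, 0, 11, 6, 10, 4, 1, 13, 8]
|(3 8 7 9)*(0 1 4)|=12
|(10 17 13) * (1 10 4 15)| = 6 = |(1 10 17 13 4 15)|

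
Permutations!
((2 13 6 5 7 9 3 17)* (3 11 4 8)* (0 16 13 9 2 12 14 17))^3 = ((0 16 13 6 5 7 2 9 11 4 8 3)(12 14 17))^3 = (17)(0 6 2 4)(3 13 7 11)(5 9 8 16)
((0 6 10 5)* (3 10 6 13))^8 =((0 13 3 10 5))^8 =(0 10 13 5 3)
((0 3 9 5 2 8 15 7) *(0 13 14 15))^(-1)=((0 3 9 5 2 8)(7 13 14 15))^(-1)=(0 8 2 5 9 3)(7 15 14 13)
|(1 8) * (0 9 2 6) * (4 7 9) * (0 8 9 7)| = |(0 4)(1 9 2 6 8)| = 10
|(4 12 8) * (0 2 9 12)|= 6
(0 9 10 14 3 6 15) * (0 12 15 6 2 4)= (0 9 10 14 3 2 4)(12 15)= [9, 1, 4, 2, 0, 5, 6, 7, 8, 10, 14, 11, 15, 13, 3, 12]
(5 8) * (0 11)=(0 11)(5 8)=[11, 1, 2, 3, 4, 8, 6, 7, 5, 9, 10, 0]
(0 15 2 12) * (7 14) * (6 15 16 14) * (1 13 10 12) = (0 16 14 7 6 15 2 1 13 10 12) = [16, 13, 1, 3, 4, 5, 15, 6, 8, 9, 12, 11, 0, 10, 7, 2, 14]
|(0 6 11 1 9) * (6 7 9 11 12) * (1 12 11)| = |(0 7 9)(6 11 12)| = 3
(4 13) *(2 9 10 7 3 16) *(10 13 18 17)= [0, 1, 9, 16, 18, 5, 6, 3, 8, 13, 7, 11, 12, 4, 14, 15, 2, 10, 17]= (2 9 13 4 18 17 10 7 3 16)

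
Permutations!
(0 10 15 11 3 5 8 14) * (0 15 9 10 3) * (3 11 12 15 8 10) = (0 11)(3 5 10 9)(8 14)(12 15) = [11, 1, 2, 5, 4, 10, 6, 7, 14, 3, 9, 0, 15, 13, 8, 12]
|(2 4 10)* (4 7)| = |(2 7 4 10)| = 4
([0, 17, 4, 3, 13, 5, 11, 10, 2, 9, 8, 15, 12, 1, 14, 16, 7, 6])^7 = (1 10 6 2 15 13 7 17 8 11 4 16)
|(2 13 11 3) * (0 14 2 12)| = 7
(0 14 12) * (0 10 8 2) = [14, 1, 0, 3, 4, 5, 6, 7, 2, 9, 8, 11, 10, 13, 12] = (0 14 12 10 8 2)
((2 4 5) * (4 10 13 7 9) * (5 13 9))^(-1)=(2 5 7 13 4 9 10)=((2 10 9 4 13 7 5))^(-1)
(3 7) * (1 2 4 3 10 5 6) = [0, 2, 4, 7, 3, 6, 1, 10, 8, 9, 5] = (1 2 4 3 7 10 5 6)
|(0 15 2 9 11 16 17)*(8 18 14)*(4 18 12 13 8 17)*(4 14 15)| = 30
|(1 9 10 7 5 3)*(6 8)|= |(1 9 10 7 5 3)(6 8)|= 6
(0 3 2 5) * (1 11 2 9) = (0 3 9 1 11 2 5) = [3, 11, 5, 9, 4, 0, 6, 7, 8, 1, 10, 2]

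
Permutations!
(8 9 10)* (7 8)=(7 8 9 10)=[0, 1, 2, 3, 4, 5, 6, 8, 9, 10, 7]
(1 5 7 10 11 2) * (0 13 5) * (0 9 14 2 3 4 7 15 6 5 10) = (0 13 10 11 3 4 7)(1 9 14 2)(5 15 6) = [13, 9, 1, 4, 7, 15, 5, 0, 8, 14, 11, 3, 12, 10, 2, 6]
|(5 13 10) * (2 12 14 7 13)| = |(2 12 14 7 13 10 5)| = 7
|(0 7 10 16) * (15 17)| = 4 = |(0 7 10 16)(15 17)|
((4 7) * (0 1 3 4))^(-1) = (0 7 4 3 1)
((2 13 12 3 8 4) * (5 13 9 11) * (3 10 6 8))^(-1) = (2 4 8 6 10 12 13 5 11 9) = ((2 9 11 5 13 12 10 6 8 4))^(-1)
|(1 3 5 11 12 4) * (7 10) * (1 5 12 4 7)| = |(1 3 12 7 10)(4 5 11)| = 15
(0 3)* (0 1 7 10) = (0 3 1 7 10) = [3, 7, 2, 1, 4, 5, 6, 10, 8, 9, 0]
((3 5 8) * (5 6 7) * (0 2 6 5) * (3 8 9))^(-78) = ((0 2 6 7)(3 5 9))^(-78) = (9)(0 6)(2 7)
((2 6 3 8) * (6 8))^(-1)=(2 8)(3 6)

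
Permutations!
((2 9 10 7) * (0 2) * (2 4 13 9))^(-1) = ((0 4 13 9 10 7))^(-1) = (0 7 10 9 13 4)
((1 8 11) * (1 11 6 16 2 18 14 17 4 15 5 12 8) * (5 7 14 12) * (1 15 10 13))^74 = ((1 15 7 14 17 4 10 13)(2 18 12 8 6 16))^74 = (1 7 17 10)(2 12 6)(4 13 15 14)(8 16 18)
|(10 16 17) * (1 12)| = 6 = |(1 12)(10 16 17)|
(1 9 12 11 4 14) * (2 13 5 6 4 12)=(1 9 2 13 5 6 4 14)(11 12)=[0, 9, 13, 3, 14, 6, 4, 7, 8, 2, 10, 12, 11, 5, 1]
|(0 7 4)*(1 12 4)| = |(0 7 1 12 4)| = 5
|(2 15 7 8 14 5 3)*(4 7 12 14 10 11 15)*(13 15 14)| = 9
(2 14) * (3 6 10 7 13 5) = (2 14)(3 6 10 7 13 5) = [0, 1, 14, 6, 4, 3, 10, 13, 8, 9, 7, 11, 12, 5, 2]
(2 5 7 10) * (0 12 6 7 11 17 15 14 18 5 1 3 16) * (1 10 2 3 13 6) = (0 12 1 13 6 7 2 10 3 16)(5 11 17 15 14 18) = [12, 13, 10, 16, 4, 11, 7, 2, 8, 9, 3, 17, 1, 6, 18, 14, 0, 15, 5]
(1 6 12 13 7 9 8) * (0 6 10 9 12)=(0 6)(1 10 9 8)(7 12 13)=[6, 10, 2, 3, 4, 5, 0, 12, 1, 8, 9, 11, 13, 7]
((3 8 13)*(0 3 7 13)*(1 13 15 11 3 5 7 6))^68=((0 5 7 15 11 3 8)(1 13 6))^68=(0 3 15 5 8 11 7)(1 6 13)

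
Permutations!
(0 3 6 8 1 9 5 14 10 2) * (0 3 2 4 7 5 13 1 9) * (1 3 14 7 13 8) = (0 2 14 10 4 13 3 6 1)(5 7)(8 9) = [2, 0, 14, 6, 13, 7, 1, 5, 9, 8, 4, 11, 12, 3, 10]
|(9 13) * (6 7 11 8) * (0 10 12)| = 12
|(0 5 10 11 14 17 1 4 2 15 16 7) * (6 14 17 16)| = 13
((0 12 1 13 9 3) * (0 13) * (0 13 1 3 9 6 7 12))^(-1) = (1 3 12 7 6 13)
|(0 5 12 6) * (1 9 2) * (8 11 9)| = |(0 5 12 6)(1 8 11 9 2)| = 20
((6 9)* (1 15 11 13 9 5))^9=((1 15 11 13 9 6 5))^9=(1 11 9 5 15 13 6)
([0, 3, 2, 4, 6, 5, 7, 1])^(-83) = [0, 4, 2, 6, 7, 5, 1, 3]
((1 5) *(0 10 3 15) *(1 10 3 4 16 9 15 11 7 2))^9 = ((0 3 11 7 2 1 5 10 4 16 9 15))^9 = (0 16 5 7)(1 11 15 4)(2 3 9 10)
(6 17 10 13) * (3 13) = (3 13 6 17 10) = [0, 1, 2, 13, 4, 5, 17, 7, 8, 9, 3, 11, 12, 6, 14, 15, 16, 10]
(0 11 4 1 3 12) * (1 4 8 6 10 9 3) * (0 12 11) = [0, 1, 2, 11, 4, 5, 10, 7, 6, 3, 9, 8, 12] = (12)(3 11 8 6 10 9)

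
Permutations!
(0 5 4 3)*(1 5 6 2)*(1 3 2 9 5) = (0 6 9 5 4 2 3) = [6, 1, 3, 0, 2, 4, 9, 7, 8, 5]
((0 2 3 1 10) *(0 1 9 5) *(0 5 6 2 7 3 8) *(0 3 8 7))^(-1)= (1 10)(2 6 9 3 8 7)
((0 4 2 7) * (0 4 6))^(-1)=((0 6)(2 7 4))^(-1)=(0 6)(2 4 7)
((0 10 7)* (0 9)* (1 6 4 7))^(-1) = (0 9 7 4 6 1 10)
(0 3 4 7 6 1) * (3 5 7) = (0 5 7 6 1)(3 4) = [5, 0, 2, 4, 3, 7, 1, 6]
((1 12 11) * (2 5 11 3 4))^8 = (1 12 3 4 2 5 11) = ((1 12 3 4 2 5 11))^8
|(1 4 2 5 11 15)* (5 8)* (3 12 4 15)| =14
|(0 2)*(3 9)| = |(0 2)(3 9)| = 2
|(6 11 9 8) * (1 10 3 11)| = |(1 10 3 11 9 8 6)| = 7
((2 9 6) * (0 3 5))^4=(0 3 5)(2 9 6)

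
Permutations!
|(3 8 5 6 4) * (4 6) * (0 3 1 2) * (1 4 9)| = 7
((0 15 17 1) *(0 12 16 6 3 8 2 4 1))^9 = ((0 15 17)(1 12 16 6 3 8 2 4))^9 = (17)(1 12 16 6 3 8 2 4)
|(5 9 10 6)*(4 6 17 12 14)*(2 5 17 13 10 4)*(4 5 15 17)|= 10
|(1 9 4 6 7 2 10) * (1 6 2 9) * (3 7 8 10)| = 15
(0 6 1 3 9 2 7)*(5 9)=(0 6 1 3 5 9 2 7)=[6, 3, 7, 5, 4, 9, 1, 0, 8, 2]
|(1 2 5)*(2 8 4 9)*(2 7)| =|(1 8 4 9 7 2 5)| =7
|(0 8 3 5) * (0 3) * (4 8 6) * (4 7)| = 10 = |(0 6 7 4 8)(3 5)|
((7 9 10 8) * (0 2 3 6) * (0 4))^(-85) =(7 8 10 9)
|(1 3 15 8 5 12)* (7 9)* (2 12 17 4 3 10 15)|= |(1 10 15 8 5 17 4 3 2 12)(7 9)|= 10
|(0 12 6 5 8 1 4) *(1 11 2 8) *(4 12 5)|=|(0 5 1 12 6 4)(2 8 11)|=6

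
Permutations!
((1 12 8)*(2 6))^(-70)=(1 8 12)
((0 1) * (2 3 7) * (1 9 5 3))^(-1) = (0 1 2 7 3 5 9)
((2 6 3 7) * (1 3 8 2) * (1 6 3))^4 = (2 8 6 7 3) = ((2 3 7 6 8))^4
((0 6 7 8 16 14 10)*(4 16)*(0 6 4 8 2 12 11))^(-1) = (0 11 12 2 7 6 10 14 16 4)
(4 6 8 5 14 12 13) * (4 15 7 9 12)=[0, 1, 2, 3, 6, 14, 8, 9, 5, 12, 10, 11, 13, 15, 4, 7]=(4 6 8 5 14)(7 9 12 13 15)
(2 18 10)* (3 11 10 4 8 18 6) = (2 6 3 11 10)(4 8 18) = [0, 1, 6, 11, 8, 5, 3, 7, 18, 9, 2, 10, 12, 13, 14, 15, 16, 17, 4]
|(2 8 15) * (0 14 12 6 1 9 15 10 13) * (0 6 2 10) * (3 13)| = 35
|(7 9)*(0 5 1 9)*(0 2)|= |(0 5 1 9 7 2)|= 6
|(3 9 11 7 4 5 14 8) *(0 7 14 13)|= |(0 7 4 5 13)(3 9 11 14 8)|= 5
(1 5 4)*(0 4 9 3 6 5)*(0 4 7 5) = [7, 4, 2, 6, 1, 9, 0, 5, 8, 3] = (0 7 5 9 3 6)(1 4)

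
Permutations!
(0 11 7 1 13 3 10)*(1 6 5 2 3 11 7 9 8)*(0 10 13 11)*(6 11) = [7, 6, 3, 13, 4, 2, 5, 11, 1, 8, 10, 9, 12, 0] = (0 7 11 9 8 1 6 5 2 3 13)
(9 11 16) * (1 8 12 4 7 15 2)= (1 8 12 4 7 15 2)(9 11 16)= [0, 8, 1, 3, 7, 5, 6, 15, 12, 11, 10, 16, 4, 13, 14, 2, 9]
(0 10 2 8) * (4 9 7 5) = (0 10 2 8)(4 9 7 5) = [10, 1, 8, 3, 9, 4, 6, 5, 0, 7, 2]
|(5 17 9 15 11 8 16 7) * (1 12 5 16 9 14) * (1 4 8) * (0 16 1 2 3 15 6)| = 12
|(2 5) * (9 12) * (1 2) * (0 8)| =6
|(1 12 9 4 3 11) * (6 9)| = 7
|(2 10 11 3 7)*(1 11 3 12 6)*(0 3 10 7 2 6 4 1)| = 20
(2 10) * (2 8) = (2 10 8) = [0, 1, 10, 3, 4, 5, 6, 7, 2, 9, 8]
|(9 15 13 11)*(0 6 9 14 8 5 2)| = |(0 6 9 15 13 11 14 8 5 2)| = 10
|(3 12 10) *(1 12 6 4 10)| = |(1 12)(3 6 4 10)| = 4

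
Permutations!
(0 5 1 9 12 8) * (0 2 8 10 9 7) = [5, 7, 8, 3, 4, 1, 6, 0, 2, 12, 9, 11, 10] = (0 5 1 7)(2 8)(9 12 10)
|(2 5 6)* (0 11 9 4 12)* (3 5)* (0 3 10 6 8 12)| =12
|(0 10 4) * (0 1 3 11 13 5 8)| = 9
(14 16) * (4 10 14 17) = (4 10 14 16 17) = [0, 1, 2, 3, 10, 5, 6, 7, 8, 9, 14, 11, 12, 13, 16, 15, 17, 4]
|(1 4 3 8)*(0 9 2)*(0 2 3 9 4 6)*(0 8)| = |(0 4 9 3)(1 6 8)| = 12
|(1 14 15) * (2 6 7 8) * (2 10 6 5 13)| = 12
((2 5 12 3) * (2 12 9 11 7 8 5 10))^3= ((2 10)(3 12)(5 9 11 7 8))^3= (2 10)(3 12)(5 7 9 8 11)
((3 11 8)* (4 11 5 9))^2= (3 9 11)(4 8 5)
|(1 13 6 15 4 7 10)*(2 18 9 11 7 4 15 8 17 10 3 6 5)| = |(1 13 5 2 18 9 11 7 3 6 8 17 10)| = 13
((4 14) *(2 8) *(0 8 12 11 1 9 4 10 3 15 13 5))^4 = (0 11 14 13 2 9 3)(1 10 5 12 4 15 8)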